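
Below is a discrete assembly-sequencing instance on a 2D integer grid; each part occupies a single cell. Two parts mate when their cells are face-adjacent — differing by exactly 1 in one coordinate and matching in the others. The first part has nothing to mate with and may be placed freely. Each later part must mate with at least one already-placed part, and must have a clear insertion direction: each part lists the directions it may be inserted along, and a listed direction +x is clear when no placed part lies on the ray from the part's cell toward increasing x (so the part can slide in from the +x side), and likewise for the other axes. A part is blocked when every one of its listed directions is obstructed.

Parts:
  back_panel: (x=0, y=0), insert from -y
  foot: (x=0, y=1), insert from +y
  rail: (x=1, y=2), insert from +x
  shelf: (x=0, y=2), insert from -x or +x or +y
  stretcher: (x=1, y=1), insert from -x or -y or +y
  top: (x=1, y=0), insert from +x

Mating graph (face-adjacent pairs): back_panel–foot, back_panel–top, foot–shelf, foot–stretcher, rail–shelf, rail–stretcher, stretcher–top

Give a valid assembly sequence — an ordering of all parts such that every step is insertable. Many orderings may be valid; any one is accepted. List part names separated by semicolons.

rail; stretcher; top; back_panel; foot; shelf

1. rail@(1, 2) [+x clear] — {rail}
2. stretcher@(1, 1) [-x clear] — {rail, stretcher}
3. top@(1, 0) [+x clear] — {rail, stretcher, top}
4. back_panel@(0, 0) [-y clear] — {back_panel, rail, stretcher, top}
5. foot@(0, 1) [+y clear] — {back_panel, foot, rail, stretcher, top}
6. shelf@(0, 2) [-x clear] — {back_panel, foot, rail, shelf, stretcher, top}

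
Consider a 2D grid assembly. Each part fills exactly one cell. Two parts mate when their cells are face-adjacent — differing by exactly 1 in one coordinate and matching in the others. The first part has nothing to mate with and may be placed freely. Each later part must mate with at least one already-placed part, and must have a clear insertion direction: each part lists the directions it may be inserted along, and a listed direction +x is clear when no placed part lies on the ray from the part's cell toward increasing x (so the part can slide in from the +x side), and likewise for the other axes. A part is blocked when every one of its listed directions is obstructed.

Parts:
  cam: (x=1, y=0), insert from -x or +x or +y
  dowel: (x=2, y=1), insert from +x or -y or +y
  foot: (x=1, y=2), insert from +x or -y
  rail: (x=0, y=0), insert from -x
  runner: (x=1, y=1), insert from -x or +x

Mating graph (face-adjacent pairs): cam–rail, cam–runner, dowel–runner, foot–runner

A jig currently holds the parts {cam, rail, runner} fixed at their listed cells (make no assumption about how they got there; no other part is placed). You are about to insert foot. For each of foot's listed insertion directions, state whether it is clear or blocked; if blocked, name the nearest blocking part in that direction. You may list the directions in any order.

+x: clear; -y: blocked by runner

+x: ray from foot(1, 2) has no placed part ⇒ clear
-y: nearest on ray is runner@(1, 1) ⇒ blocked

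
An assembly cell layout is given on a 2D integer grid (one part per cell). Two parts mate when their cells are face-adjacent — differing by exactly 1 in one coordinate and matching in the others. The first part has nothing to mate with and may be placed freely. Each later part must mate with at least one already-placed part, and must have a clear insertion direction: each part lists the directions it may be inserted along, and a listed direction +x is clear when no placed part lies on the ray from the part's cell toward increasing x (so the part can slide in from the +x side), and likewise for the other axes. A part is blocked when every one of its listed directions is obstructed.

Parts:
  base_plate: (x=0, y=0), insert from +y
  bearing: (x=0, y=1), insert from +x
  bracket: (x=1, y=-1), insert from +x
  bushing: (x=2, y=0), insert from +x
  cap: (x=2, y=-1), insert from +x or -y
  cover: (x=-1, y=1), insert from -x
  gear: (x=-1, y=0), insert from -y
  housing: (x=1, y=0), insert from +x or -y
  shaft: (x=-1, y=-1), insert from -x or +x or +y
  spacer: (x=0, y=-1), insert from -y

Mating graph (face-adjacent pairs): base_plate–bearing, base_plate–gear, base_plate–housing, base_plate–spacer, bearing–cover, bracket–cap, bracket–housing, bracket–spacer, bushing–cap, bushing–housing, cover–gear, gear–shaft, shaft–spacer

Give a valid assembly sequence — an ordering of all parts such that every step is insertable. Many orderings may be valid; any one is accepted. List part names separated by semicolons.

1. housing@(1, 0) [+x clear] — {housing}
2. bushing@(2, 0) [+x clear] — {bushing, housing}
3. base_plate@(0, 0) [+y clear] — {base_plate, bushing, housing}
4. gear@(-1, 0) [-y clear] — {base_plate, bushing, gear, housing}
5. spacer@(0, -1) [-y clear] — {base_plate, bushing, gear, housing, spacer}
6. bearing@(0, 1) [+x clear] — {base_plate, bearing, bushing, gear, housing, spacer}
7. shaft@(-1, -1) [-x clear] — {base_plate, bearing, bushing, gear, housing, shaft, spacer}
8. bracket@(1, -1) [+x clear] — {base_plate, bearing, bracket, bushing, gear, housing, shaft, spacer}
9. cap@(2, -1) [+x clear] — {base_plate, bearing, bracket, bushing, cap, gear, housing, shaft, spacer}
10. cover@(-1, 1) [-x clear] — {base_plate, bearing, bracket, bushing, cap, cover, gear, housing, shaft, spacer}

housing; bushing; base_plate; gear; spacer; bearing; shaft; bracket; cap; cover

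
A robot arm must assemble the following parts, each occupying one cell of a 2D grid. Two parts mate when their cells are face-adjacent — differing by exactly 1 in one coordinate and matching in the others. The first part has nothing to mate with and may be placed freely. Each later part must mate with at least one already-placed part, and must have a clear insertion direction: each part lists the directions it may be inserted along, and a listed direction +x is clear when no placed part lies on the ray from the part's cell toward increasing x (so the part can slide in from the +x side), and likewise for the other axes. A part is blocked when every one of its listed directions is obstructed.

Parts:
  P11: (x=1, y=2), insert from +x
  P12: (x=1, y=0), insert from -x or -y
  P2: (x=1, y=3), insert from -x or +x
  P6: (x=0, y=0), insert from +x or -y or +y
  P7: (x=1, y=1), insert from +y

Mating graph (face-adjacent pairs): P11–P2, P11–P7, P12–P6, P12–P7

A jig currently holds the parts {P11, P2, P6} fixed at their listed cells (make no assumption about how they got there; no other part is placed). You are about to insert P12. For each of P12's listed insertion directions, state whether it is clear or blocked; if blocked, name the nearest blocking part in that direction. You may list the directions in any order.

-x: nearest on ray is P6@(0, 0) ⇒ blocked
-y: ray from P12(1, 0) has no placed part ⇒ clear

-x: blocked by P6; -y: clear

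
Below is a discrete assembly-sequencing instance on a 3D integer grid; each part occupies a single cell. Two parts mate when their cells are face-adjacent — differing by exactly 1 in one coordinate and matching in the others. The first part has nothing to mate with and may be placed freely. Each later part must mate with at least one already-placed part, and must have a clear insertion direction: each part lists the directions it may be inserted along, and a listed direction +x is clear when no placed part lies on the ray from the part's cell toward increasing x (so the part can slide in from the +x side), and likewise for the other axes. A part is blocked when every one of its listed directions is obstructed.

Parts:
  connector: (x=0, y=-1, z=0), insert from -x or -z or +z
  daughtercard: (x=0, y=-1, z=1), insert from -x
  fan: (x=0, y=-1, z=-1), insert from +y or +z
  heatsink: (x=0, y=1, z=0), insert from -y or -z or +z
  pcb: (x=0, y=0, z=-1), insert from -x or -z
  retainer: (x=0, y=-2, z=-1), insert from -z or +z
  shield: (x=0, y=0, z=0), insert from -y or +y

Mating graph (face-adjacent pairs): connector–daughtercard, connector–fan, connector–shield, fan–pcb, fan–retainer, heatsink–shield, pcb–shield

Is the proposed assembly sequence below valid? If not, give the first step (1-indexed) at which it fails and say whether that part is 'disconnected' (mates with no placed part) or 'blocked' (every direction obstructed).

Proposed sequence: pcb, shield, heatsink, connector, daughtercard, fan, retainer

1. pcb@(0, 0, -1) [-x clear] — {pcb}
2. shield@(0, 0, 0) [-y clear] — {pcb, shield}
3. heatsink@(0, 1, 0) [-z clear] — {heatsink, pcb, shield}
4. connector@(0, -1, 0) [-x clear] — {connector, heatsink, pcb, shield}
5. daughtercard@(0, -1, 1) [-x clear] — {connector, daughtercard, heatsink, pcb, shield}
6. fan@(0, -1, -1) — +y/+z all obstructed ⇒ blocked

Invalid at step 6 (blocked)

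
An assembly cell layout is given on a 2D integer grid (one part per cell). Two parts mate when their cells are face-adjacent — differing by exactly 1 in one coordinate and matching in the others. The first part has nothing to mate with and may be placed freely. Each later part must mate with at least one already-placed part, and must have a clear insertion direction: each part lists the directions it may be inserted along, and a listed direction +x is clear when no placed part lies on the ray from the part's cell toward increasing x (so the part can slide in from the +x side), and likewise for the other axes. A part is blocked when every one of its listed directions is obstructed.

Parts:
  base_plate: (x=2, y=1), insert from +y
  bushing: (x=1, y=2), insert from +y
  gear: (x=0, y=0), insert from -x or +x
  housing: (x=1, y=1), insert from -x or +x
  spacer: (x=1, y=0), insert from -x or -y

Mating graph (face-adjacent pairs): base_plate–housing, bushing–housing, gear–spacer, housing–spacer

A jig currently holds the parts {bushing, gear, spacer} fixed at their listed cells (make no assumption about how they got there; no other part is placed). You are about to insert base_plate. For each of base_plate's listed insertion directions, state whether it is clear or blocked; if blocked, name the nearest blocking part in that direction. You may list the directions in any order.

+y: clear

+y: ray from base_plate(2, 1) has no placed part ⇒ clear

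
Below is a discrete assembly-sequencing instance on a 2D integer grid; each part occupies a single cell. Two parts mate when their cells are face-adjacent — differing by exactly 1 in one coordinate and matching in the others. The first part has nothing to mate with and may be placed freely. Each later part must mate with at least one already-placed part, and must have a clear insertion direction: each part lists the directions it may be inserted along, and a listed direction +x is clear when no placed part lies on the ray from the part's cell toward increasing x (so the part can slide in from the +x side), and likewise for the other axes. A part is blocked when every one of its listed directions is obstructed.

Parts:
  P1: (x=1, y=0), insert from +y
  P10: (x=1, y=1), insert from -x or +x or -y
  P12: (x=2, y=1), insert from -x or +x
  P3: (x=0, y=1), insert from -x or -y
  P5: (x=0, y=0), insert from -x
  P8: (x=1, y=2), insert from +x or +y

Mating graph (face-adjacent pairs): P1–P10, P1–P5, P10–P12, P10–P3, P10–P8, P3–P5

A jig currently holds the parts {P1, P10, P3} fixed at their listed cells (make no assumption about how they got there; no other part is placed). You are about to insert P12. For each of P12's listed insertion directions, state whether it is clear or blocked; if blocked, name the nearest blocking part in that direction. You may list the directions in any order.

+x: clear; -x: blocked by P10

-x: nearest on ray is P10@(1, 1) ⇒ blocked
+x: ray from P12(2, 1) has no placed part ⇒ clear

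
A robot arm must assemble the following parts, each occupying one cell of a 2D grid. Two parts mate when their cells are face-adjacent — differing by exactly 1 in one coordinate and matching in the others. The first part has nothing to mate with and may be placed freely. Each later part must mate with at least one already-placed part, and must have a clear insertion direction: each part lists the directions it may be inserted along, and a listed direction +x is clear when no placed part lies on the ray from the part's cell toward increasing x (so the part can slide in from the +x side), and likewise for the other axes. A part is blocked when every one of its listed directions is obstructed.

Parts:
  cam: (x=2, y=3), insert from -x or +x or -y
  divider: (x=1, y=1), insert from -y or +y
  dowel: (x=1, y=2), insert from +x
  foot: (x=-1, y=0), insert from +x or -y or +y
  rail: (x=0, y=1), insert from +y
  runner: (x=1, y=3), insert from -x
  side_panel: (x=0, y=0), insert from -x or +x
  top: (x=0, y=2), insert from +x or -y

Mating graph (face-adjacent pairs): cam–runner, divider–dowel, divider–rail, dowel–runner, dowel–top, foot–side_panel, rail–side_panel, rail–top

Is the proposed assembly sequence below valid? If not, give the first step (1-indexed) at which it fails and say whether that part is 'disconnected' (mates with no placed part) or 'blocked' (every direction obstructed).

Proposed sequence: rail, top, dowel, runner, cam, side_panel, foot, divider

1. rail@(0, 1) [+y clear] — {rail}
2. top@(0, 2) [+x clear] — {rail, top}
3. dowel@(1, 2) [+x clear] — {dowel, rail, top}
4. runner@(1, 3) [-x clear] — {dowel, rail, runner, top}
5. cam@(2, 3) [+x clear] — {cam, dowel, rail, runner, top}
6. side_panel@(0, 0) [-x clear] — {cam, dowel, rail, runner, side_panel, top}
7. foot@(-1, 0) [-y clear] — {cam, dowel, foot, rail, runner, side_panel, top}
8. divider@(1, 1) [-y clear] — {cam, divider, dowel, foot, rail, runner, side_panel, top}

Valid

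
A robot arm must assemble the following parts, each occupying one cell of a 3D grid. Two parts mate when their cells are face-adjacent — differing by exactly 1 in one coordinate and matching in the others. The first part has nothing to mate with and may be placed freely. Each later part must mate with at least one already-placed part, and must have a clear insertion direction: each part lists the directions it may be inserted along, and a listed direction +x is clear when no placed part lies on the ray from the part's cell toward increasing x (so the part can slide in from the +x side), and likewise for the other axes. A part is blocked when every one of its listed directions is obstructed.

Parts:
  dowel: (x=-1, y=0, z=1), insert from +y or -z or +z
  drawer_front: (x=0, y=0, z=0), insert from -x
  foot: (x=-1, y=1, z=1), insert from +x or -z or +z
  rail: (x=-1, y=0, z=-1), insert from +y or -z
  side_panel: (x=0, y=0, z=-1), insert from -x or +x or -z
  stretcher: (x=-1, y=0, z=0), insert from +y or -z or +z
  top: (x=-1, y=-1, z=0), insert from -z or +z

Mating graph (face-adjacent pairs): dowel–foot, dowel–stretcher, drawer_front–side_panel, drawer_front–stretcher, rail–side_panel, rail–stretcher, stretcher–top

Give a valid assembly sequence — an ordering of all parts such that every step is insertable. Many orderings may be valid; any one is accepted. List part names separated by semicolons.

1. side_panel@(0, 0, -1) [-x clear] — {side_panel}
2. rail@(-1, 0, -1) [+y clear] — {rail, side_panel}
3. drawer_front@(0, 0, 0) [-x clear] — {drawer_front, rail, side_panel}
4. stretcher@(-1, 0, 0) [+y clear] — {drawer_front, rail, side_panel, stretcher}
5. top@(-1, -1, 0) [-z clear] — {drawer_front, rail, side_panel, stretcher, top}
6. dowel@(-1, 0, 1) [+y clear] — {dowel, drawer_front, rail, side_panel, stretcher, top}
7. foot@(-1, 1, 1) [+x clear] — {dowel, drawer_front, foot, rail, side_panel, stretcher, top}

side_panel; rail; drawer_front; stretcher; top; dowel; foot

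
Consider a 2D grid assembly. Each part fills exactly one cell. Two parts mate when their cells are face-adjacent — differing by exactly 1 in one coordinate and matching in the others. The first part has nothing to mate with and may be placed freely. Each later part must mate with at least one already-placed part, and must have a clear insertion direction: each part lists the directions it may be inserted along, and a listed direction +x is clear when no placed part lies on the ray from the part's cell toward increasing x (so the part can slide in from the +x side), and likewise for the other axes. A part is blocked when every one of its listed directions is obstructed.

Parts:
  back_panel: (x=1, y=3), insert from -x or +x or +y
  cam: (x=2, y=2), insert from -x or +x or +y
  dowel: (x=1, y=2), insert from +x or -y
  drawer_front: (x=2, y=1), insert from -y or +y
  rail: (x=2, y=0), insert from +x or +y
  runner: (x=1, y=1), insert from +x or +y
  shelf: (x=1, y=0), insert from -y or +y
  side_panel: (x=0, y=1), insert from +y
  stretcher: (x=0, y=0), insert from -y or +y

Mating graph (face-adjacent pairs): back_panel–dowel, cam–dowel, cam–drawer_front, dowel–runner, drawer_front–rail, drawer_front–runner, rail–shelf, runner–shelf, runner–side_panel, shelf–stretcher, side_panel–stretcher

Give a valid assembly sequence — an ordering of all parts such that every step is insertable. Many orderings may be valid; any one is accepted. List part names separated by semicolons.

1. back_panel@(1, 3) [-x clear] — {back_panel}
2. dowel@(1, 2) [+x clear] — {back_panel, dowel}
3. runner@(1, 1) [+x clear] — {back_panel, dowel, runner}
4. drawer_front@(2, 1) [-y clear] — {back_panel, dowel, drawer_front, runner}
5. rail@(2, 0) [+x clear] — {back_panel, dowel, drawer_front, rail, runner}
6. cam@(2, 2) [+x clear] — {back_panel, cam, dowel, drawer_front, rail, runner}
7. shelf@(1, 0) [-y clear] — {back_panel, cam, dowel, drawer_front, rail, runner, shelf}
8. stretcher@(0, 0) [-y clear] — {back_panel, cam, dowel, drawer_front, rail, runner, shelf, stretcher}
9. side_panel@(0, 1) [+y clear] — {back_panel, cam, dowel, drawer_front, rail, runner, shelf, side_panel, stretcher}

back_panel; dowel; runner; drawer_front; rail; cam; shelf; stretcher; side_panel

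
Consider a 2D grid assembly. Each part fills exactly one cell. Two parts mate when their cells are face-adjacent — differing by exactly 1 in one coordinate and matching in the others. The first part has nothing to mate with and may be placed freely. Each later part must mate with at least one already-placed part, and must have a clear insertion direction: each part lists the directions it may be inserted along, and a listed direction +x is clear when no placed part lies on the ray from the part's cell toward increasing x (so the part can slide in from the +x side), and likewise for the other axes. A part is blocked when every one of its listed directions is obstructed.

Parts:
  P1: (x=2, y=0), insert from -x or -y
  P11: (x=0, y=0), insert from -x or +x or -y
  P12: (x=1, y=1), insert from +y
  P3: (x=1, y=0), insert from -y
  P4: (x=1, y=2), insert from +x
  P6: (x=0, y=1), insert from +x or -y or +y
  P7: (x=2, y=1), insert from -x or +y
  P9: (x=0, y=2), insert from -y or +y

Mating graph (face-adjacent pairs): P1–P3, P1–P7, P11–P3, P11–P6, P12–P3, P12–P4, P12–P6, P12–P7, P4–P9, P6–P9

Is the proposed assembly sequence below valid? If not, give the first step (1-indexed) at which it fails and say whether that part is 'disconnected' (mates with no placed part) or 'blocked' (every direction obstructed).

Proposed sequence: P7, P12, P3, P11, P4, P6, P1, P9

1. P7@(2, 1) [-x clear] — {P7}
2. P12@(1, 1) [+y clear] — {P12, P7}
3. P3@(1, 0) [-y clear] — {P12, P3, P7}
4. P11@(0, 0) [-x clear] — {P11, P12, P3, P7}
5. P4@(1, 2) [+x clear] — {P11, P12, P3, P4, P7}
6. P6@(0, 1) [+y clear] — {P11, P12, P3, P4, P6, P7}
7. P1@(2, 0) [-y clear] — {P1, P11, P12, P3, P4, P6, P7}
8. P9@(0, 2) [+y clear] — {P1, P11, P12, P3, P4, P6, P7, P9}

Valid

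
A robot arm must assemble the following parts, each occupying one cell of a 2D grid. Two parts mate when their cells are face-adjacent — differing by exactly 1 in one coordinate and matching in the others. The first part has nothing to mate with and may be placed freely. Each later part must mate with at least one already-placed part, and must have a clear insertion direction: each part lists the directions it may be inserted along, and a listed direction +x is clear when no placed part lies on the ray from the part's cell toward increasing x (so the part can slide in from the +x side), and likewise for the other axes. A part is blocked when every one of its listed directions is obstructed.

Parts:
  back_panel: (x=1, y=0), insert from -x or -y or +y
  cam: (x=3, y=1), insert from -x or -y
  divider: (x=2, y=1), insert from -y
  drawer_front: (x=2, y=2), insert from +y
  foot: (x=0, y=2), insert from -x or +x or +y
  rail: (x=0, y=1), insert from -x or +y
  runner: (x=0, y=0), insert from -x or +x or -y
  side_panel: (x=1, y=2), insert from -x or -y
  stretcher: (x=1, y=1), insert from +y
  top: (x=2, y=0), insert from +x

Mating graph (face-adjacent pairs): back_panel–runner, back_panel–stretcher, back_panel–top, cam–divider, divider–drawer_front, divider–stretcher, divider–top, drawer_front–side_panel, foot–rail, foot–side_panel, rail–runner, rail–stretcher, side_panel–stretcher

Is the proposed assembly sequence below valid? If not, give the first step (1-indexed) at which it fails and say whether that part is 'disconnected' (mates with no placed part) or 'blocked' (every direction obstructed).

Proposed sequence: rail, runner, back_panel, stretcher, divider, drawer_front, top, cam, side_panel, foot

Valid

1. rail@(0, 1) [-x clear] — {rail}
2. runner@(0, 0) [-x clear] — {rail, runner}
3. back_panel@(1, 0) [-y clear] — {back_panel, rail, runner}
4. stretcher@(1, 1) [+y clear] — {back_panel, rail, runner, stretcher}
5. divider@(2, 1) [-y clear] — {back_panel, divider, rail, runner, stretcher}
6. drawer_front@(2, 2) [+y clear] — {back_panel, divider, drawer_front, rail, runner, stretcher}
7. top@(2, 0) [+x clear] — {back_panel, divider, drawer_front, rail, runner, stretcher, top}
8. cam@(3, 1) [-y clear] — {back_panel, cam, divider, drawer_front, rail, runner, stretcher, top}
9. side_panel@(1, 2) [-x clear] — {back_panel, cam, divider, drawer_front, rail, runner, side_panel, stretcher, top}
10. foot@(0, 2) [-x clear] — {back_panel, cam, divider, drawer_front, foot, rail, runner, side_panel, stretcher, top}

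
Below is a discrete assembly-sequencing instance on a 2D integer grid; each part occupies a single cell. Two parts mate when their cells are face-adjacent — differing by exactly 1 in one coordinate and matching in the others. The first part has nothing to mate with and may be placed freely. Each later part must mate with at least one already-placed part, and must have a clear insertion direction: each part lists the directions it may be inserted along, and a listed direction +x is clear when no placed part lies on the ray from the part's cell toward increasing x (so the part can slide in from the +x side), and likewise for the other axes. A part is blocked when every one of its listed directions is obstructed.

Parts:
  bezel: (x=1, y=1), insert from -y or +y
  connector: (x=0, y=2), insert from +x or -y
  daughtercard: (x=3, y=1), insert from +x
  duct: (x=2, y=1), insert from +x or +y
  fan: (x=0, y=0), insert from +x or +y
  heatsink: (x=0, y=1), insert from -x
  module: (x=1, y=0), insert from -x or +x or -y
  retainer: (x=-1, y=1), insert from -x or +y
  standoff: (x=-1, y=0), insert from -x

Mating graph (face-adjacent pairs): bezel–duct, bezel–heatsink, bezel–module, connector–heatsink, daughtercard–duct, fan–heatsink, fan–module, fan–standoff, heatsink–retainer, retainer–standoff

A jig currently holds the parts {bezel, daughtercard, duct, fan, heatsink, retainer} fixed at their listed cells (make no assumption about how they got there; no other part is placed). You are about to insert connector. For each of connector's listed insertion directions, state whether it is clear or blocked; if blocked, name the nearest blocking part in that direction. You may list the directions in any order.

+x: clear; -y: blocked by heatsink

+x: ray from connector(0, 2) has no placed part ⇒ clear
-y: nearest on ray is heatsink@(0, 1) ⇒ blocked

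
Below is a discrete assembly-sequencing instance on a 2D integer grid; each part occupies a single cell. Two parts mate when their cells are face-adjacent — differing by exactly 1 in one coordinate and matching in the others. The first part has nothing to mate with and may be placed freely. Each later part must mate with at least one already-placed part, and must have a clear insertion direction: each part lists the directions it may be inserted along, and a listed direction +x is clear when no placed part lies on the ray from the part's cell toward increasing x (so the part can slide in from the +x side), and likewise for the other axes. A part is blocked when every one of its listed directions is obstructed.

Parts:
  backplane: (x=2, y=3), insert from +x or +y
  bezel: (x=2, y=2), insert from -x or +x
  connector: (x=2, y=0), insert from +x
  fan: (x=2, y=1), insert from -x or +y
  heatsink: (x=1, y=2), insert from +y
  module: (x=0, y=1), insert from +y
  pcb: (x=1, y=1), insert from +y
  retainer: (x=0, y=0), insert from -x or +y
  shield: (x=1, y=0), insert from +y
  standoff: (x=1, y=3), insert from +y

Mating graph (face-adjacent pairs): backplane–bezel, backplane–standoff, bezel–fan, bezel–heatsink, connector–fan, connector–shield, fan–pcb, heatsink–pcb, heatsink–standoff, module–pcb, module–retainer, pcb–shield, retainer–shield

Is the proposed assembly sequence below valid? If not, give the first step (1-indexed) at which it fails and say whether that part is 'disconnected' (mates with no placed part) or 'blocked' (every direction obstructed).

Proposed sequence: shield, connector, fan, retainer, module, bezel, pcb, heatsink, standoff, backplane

1. shield@(1, 0) [+y clear] — {shield}
2. connector@(2, 0) [+x clear] — {connector, shield}
3. fan@(2, 1) [-x clear] — {connector, fan, shield}
4. retainer@(0, 0) [-x clear] — {connector, fan, retainer, shield}
5. module@(0, 1) [+y clear] — {connector, fan, module, retainer, shield}
6. bezel@(2, 2) [-x clear] — {bezel, connector, fan, module, retainer, shield}
7. pcb@(1, 1) [+y clear] — {bezel, connector, fan, module, pcb, retainer, shield}
8. heatsink@(1, 2) [+y clear] — {bezel, connector, fan, heatsink, module, pcb, retainer, shield}
9. standoff@(1, 3) [+y clear] — {bezel, connector, fan, heatsink, module, pcb, retainer, shield, standoff}
10. backplane@(2, 3) [+x clear] — {backplane, bezel, connector, fan, heatsink, module, pcb, retainer, shield, standoff}

Valid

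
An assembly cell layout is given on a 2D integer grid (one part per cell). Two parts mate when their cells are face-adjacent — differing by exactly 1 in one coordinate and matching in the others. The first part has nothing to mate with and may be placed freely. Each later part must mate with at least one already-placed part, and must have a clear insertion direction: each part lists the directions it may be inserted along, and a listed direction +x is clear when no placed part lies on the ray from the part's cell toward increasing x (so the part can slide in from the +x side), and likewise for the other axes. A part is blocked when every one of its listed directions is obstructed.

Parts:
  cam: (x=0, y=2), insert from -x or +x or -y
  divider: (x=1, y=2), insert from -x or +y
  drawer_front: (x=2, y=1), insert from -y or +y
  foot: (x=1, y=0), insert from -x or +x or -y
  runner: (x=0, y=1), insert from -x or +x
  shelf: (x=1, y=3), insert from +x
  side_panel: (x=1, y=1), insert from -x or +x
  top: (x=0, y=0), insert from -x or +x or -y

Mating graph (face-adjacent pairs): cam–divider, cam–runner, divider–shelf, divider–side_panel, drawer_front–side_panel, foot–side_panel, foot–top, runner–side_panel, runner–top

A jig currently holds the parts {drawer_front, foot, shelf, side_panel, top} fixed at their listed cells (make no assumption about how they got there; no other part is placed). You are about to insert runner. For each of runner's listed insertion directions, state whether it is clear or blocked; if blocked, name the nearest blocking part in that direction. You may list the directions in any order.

+x: blocked by side_panel; -x: clear

-x: ray from runner(0, 1) has no placed part ⇒ clear
+x: nearest on ray is side_panel@(1, 1) ⇒ blocked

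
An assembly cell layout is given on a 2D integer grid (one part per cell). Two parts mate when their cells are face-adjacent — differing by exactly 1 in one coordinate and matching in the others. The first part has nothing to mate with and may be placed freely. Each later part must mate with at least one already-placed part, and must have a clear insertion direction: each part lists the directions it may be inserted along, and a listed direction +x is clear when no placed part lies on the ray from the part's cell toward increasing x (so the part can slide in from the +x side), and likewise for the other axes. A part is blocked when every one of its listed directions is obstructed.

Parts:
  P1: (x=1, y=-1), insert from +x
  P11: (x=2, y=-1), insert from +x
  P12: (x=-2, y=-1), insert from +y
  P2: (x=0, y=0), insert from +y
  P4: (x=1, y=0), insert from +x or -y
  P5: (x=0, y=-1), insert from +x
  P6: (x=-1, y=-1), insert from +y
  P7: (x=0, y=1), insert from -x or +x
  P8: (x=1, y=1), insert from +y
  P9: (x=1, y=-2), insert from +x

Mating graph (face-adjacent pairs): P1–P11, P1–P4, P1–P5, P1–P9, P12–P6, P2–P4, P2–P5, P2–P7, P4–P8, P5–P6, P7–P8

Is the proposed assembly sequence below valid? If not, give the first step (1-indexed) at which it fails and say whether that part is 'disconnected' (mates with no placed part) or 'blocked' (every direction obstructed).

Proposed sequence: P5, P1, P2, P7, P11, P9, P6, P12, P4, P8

Valid

1. P5@(0, -1) [+x clear] — {P5}
2. P1@(1, -1) [+x clear] — {P1, P5}
3. P2@(0, 0) [+y clear] — {P1, P2, P5}
4. P7@(0, 1) [-x clear] — {P1, P2, P5, P7}
5. P11@(2, -1) [+x clear] — {P1, P11, P2, P5, P7}
6. P9@(1, -2) [+x clear] — {P1, P11, P2, P5, P7, P9}
7. P6@(-1, -1) [+y clear] — {P1, P11, P2, P5, P6, P7, P9}
8. P12@(-2, -1) [+y clear] — {P1, P11, P12, P2, P5, P6, P7, P9}
9. P4@(1, 0) [+x clear] — {P1, P11, P12, P2, P4, P5, P6, P7, P9}
10. P8@(1, 1) [+y clear] — {P1, P11, P12, P2, P4, P5, P6, P7, P8, P9}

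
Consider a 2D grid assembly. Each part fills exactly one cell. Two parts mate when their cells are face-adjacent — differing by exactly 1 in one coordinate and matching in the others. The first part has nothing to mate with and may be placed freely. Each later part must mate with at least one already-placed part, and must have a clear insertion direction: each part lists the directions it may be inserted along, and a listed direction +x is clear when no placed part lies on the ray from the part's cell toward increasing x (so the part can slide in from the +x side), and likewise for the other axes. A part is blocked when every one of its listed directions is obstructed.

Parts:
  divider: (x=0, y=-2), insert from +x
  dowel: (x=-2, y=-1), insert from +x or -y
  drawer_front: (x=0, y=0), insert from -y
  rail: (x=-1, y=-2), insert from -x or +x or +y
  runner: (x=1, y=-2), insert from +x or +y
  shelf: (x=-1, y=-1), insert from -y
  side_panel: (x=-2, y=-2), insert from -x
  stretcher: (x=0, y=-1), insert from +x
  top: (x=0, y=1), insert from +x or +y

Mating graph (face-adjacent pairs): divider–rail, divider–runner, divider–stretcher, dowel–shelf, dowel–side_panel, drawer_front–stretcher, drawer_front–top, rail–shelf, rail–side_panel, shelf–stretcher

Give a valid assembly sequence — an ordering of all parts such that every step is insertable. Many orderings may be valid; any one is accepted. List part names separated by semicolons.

1. drawer_front@(0, 0) [-y clear] — {drawer_front}
2. top@(0, 1) [+x clear] — {drawer_front, top}
3. stretcher@(0, -1) [+x clear] — {drawer_front, stretcher, top}
4. divider@(0, -2) [+x clear] — {divider, drawer_front, stretcher, top}
5. runner@(1, -2) [+x clear] — {divider, drawer_front, runner, stretcher, top}
6. shelf@(-1, -1) [-y clear] — {divider, drawer_front, runner, shelf, stretcher, top}
7. rail@(-1, -2) [-x clear] — {divider, drawer_front, rail, runner, shelf, stretcher, top}
8. dowel@(-2, -1) [-y clear] — {divider, dowel, drawer_front, rail, runner, shelf, stretcher, top}
9. side_panel@(-2, -2) [-x clear] — {divider, dowel, drawer_front, rail, runner, shelf, side_panel, stretcher, top}

drawer_front; top; stretcher; divider; runner; shelf; rail; dowel; side_panel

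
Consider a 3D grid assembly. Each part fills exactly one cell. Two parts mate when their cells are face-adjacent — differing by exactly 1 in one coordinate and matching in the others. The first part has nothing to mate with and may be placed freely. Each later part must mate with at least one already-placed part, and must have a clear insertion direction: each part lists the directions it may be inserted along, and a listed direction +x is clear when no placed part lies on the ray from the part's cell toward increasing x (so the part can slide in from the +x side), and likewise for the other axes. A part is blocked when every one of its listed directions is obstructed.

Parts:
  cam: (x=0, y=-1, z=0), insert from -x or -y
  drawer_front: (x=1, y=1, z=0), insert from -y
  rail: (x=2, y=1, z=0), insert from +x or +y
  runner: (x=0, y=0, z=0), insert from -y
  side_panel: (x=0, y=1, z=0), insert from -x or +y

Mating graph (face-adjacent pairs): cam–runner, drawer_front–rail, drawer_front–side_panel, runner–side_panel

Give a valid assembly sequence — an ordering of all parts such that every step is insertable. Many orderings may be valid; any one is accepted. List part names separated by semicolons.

rail; drawer_front; side_panel; runner; cam

1. rail@(2, 1, 0) [+x clear] — {rail}
2. drawer_front@(1, 1, 0) [-y clear] — {drawer_front, rail}
3. side_panel@(0, 1, 0) [-x clear] — {drawer_front, rail, side_panel}
4. runner@(0, 0, 0) [-y clear] — {drawer_front, rail, runner, side_panel}
5. cam@(0, -1, 0) [-x clear] — {cam, drawer_front, rail, runner, side_panel}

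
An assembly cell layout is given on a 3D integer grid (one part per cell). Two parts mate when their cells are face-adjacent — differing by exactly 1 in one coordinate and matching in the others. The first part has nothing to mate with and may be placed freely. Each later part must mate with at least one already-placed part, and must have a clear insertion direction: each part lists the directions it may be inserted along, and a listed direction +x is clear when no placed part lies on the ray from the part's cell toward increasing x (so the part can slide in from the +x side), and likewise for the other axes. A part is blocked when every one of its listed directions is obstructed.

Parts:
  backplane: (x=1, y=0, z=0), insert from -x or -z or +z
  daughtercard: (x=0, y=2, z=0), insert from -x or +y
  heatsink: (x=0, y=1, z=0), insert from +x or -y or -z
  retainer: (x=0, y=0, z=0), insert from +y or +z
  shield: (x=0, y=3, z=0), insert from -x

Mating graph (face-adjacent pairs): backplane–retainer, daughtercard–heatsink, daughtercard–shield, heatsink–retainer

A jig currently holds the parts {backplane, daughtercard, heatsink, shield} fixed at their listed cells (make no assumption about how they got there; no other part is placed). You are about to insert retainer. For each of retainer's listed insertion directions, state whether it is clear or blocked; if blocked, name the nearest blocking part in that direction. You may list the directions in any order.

+y: blocked by heatsink; +z: clear

+y: nearest on ray is heatsink@(0, 1, 0) ⇒ blocked
+z: ray from retainer(0, 0, 0) has no placed part ⇒ clear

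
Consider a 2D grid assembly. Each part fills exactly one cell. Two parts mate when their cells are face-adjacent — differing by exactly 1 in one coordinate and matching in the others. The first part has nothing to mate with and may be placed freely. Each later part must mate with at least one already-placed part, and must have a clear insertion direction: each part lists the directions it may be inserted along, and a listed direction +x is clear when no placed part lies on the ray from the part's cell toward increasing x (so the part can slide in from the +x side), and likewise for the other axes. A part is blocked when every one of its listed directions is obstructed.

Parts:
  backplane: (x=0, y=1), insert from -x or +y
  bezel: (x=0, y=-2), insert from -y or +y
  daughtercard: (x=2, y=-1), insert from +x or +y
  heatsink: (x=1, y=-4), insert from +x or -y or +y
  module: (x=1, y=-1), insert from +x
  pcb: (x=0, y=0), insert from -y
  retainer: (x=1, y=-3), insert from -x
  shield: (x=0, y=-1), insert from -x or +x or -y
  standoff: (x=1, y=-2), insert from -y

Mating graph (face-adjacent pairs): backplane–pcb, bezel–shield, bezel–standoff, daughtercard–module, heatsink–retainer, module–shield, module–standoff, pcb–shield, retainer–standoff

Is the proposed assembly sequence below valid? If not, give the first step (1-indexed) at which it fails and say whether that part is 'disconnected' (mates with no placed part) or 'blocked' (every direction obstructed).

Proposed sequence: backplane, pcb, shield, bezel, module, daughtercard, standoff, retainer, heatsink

Valid

1. backplane@(0, 1) [-x clear] — {backplane}
2. pcb@(0, 0) [-y clear] — {backplane, pcb}
3. shield@(0, -1) [-x clear] — {backplane, pcb, shield}
4. bezel@(0, -2) [-y clear] — {backplane, bezel, pcb, shield}
5. module@(1, -1) [+x clear] — {backplane, bezel, module, pcb, shield}
6. daughtercard@(2, -1) [+x clear] — {backplane, bezel, daughtercard, module, pcb, shield}
7. standoff@(1, -2) [-y clear] — {backplane, bezel, daughtercard, module, pcb, shield, standoff}
8. retainer@(1, -3) [-x clear] — {backplane, bezel, daughtercard, module, pcb, retainer, shield, standoff}
9. heatsink@(1, -4) [+x clear] — {backplane, bezel, daughtercard, heatsink, module, pcb, retainer, shield, standoff}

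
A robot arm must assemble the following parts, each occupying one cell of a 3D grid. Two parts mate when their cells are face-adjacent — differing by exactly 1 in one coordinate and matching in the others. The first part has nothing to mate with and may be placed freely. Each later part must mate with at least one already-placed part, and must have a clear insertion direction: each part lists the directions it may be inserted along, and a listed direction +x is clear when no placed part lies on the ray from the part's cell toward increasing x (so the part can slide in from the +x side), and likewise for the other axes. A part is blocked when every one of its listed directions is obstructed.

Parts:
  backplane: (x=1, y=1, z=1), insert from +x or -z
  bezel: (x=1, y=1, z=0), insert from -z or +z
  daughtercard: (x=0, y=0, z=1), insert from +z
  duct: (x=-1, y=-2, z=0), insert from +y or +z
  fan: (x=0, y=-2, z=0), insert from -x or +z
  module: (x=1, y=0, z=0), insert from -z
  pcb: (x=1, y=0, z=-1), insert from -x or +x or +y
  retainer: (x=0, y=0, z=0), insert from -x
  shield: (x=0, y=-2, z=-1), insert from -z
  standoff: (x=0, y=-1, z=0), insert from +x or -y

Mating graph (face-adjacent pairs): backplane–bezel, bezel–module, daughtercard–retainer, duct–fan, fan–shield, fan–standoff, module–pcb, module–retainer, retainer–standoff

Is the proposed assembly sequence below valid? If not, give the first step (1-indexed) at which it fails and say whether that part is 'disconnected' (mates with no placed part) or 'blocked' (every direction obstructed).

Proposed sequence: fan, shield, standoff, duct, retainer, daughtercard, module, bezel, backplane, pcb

Valid

1. fan@(0, -2, 0) [-x clear] — {fan}
2. shield@(0, -2, -1) [-z clear] — {fan, shield}
3. standoff@(0, -1, 0) [+x clear] — {fan, shield, standoff}
4. duct@(-1, -2, 0) [+y clear] — {duct, fan, shield, standoff}
5. retainer@(0, 0, 0) [-x clear] — {duct, fan, retainer, shield, standoff}
6. daughtercard@(0, 0, 1) [+z clear] — {daughtercard, duct, fan, retainer, shield, standoff}
7. module@(1, 0, 0) [-z clear] — {daughtercard, duct, fan, module, retainer, shield, standoff}
8. bezel@(1, 1, 0) [-z clear] — {bezel, daughtercard, duct, fan, module, retainer, shield, standoff}
9. backplane@(1, 1, 1) [+x clear] — {backplane, bezel, daughtercard, duct, fan, module, retainer, shield, standoff}
10. pcb@(1, 0, -1) [-x clear] — {backplane, bezel, daughtercard, duct, fan, module, pcb, retainer, shield, standoff}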